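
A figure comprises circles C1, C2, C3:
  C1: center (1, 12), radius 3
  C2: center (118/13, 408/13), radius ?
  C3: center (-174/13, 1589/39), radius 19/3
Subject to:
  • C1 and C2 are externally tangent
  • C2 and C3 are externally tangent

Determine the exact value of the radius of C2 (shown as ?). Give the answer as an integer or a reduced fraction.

1. [ext C1·C2]  r_C2² + 6r_C2 − 432 = 0  ⇒  r_C2 = 18 (r>0 drops 1)
2. [ext C2·C3]  r_C2² + (38/3)r_C2 − 552 = 0  ⇒  r_C2 = 18 (r>0 drops 1)

18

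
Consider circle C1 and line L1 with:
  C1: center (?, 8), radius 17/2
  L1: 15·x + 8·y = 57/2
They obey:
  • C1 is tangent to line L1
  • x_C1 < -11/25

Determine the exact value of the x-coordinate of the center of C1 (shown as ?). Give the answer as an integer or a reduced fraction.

1. [C1‖L1]  x_C1² + (71/15)x_C1 − 436/5 = 0  ⇒  x_C1 = -12 or 109/15
2. given x_C1 < -11/25: keep -12

-12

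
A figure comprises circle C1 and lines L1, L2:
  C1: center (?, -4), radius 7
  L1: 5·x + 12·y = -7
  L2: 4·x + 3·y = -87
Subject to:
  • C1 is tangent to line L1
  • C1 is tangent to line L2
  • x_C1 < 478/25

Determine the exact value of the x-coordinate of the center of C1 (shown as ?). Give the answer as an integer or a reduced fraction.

1. [C1‖L1]  x_C1² − (82/5)x_C1 − 264 = 0  ⇒  x_C1 = -10 or 132/5
2. [C1‖L2]  x_C1² + (75/2)x_C1 + 275 = 0  ⇒  x_C1 = -55/2 or -10

-10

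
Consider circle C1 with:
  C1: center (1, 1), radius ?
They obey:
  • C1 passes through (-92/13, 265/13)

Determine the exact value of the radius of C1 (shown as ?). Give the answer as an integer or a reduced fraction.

1. [C1∋P]  r_C1² − 441 = 0  ⇒  r_C1 = 21 (r>0 drops 1)

21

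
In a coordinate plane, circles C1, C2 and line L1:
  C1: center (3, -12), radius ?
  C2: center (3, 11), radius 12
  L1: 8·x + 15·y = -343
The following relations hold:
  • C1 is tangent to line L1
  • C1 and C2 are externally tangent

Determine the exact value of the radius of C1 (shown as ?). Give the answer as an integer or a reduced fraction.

11

1. [C1‖L1]  r_C1² − 121 = 0  ⇒  r_C1 = 11 (r>0 drops 1)
2. [ext C1·C2]  r_C1² + 24r_C1 − 385 = 0  ⇒  r_C1 = 11 (r>0 drops 1)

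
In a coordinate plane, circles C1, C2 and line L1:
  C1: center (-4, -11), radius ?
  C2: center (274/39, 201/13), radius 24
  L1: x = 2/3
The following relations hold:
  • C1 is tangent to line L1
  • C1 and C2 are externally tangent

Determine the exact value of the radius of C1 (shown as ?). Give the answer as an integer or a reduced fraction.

14/3

1. [C1‖L1]  r_C1² − 196/9 = 0  ⇒  r_C1 = 14/3 (r>0 drops 1)
2. [ext C1·C2]  r_C1² + 48r_C1 − 2212/9 = 0  ⇒  r_C1 = 14/3 (r>0 drops 1)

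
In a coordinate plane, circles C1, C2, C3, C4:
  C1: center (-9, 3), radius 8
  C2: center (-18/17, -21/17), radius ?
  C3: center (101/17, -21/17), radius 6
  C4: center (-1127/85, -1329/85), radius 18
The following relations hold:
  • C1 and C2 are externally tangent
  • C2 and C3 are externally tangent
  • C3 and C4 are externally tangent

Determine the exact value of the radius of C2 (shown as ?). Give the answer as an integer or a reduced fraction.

1

1. [ext C1·C2]  r_C2² + 16r_C2 − 17 = 0  ⇒  r_C2 = 1 (r>0 drops 1)
2. [ext C2·C3]  r_C2² + 12r_C2 − 13 = 0  ⇒  r_C2 = 1 (r>0 drops 1)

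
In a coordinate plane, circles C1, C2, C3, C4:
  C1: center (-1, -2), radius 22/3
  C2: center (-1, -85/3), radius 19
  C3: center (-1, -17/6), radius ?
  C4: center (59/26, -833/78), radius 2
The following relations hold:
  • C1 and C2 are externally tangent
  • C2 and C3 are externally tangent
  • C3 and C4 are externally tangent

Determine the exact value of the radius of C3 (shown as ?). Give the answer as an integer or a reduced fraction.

1. [ext C2·C3]  r_C3² + 38r_C3 − 1157/4 = 0  ⇒  r_C3 = 13/2 (r>0 drops 1)
2. [ext C3·C4]  r_C3² + 4r_C3 − 273/4 = 0  ⇒  r_C3 = 13/2 (r>0 drops 1)

13/2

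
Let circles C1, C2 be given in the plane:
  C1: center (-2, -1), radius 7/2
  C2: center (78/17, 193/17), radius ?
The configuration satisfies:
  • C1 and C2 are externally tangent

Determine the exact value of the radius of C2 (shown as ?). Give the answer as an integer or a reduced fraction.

21/2

1. [ext C1·C2]  r_C2² + 7r_C2 − 735/4 = 0  ⇒  r_C2 = 21/2 (r>0 drops 1)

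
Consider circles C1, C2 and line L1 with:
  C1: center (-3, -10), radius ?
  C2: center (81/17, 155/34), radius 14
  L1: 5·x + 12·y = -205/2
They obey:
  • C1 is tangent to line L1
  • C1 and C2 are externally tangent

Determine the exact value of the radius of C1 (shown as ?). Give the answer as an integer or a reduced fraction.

1. [C1‖L1]  r_C1² − 25/4 = 0  ⇒  r_C1 = 5/2 (r>0 drops 1)
2. [ext C1·C2]  r_C1² + 28r_C1 − 305/4 = 0  ⇒  r_C1 = 5/2 (r>0 drops 1)

5/2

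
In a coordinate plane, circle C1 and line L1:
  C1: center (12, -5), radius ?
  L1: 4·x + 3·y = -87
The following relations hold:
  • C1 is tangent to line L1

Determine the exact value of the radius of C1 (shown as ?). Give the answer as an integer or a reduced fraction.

24

1. [C1‖L1]  r_C1² − 576 = 0  ⇒  r_C1 = 24 (r>0 drops 1)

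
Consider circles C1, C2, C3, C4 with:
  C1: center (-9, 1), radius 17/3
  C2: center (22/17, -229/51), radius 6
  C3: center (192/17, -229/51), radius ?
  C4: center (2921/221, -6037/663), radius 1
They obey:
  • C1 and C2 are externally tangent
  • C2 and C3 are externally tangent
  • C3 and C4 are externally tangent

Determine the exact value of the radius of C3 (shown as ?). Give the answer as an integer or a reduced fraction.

4

1. [ext C2·C3]  r_C3² + 12r_C3 − 64 = 0  ⇒  r_C3 = 4 (r>0 drops 1)
2. [ext C3·C4]  r_C3² + 2r_C3 − 24 = 0  ⇒  r_C3 = 4 (r>0 drops 1)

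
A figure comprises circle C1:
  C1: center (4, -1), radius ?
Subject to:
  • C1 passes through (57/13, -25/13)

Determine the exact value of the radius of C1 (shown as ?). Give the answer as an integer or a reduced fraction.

1

1. [C1∋P]  r_C1² − 1 = 0  ⇒  r_C1 = 1 (r>0 drops 1)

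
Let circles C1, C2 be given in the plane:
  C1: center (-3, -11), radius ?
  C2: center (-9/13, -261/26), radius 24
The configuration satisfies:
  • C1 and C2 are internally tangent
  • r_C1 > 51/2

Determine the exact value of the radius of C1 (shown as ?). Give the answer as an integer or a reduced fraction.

53/2

1. [int C1,C2]  r_C1² − 48r_C1 + 2279/4 = 0  ⇒  r_C1 = 43/2 or 53/2
2. given r_C1 > 51/2: keep 53/2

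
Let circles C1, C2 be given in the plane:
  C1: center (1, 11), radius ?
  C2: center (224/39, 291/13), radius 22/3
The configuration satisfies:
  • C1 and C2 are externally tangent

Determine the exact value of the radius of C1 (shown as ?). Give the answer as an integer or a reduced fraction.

1. [ext C1·C2]  r_C1² + (44/3)r_C1 − 295/3 = 0  ⇒  r_C1 = 5 (r>0 drops 1)

5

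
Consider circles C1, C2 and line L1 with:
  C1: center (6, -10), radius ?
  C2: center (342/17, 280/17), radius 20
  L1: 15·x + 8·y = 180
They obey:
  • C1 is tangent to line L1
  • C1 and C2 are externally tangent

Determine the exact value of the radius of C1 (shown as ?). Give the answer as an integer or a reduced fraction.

10

1. [C1‖L1]  r_C1² − 100 = 0  ⇒  r_C1 = 10 (r>0 drops 1)
2. [ext C1·C2]  r_C1² + 40r_C1 − 500 = 0  ⇒  r_C1 = 10 (r>0 drops 1)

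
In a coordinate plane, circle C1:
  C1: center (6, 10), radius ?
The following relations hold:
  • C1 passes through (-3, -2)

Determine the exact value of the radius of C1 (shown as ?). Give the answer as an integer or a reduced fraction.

15

1. [C1∋P]  r_C1² − 225 = 0  ⇒  r_C1 = 15 (r>0 drops 1)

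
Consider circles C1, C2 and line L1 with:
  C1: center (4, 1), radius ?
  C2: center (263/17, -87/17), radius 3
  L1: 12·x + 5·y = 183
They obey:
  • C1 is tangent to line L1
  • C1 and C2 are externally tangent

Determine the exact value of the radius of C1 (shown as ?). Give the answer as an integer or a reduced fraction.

1. [C1‖L1]  r_C1² − 100 = 0  ⇒  r_C1 = 10 (r>0 drops 1)
2. [ext C1·C2]  r_C1² + 6r_C1 − 160 = 0  ⇒  r_C1 = 10 (r>0 drops 1)

10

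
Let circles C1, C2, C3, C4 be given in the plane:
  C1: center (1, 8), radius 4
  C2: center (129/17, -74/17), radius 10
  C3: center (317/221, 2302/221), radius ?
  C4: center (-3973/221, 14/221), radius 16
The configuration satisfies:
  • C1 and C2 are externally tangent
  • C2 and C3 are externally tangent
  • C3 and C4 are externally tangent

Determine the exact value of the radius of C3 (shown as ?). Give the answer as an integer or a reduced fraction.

1. [ext C2·C3]  r_C3² + 20r_C3 − 156 = 0  ⇒  r_C3 = 6 (r>0 drops 1)
2. [ext C3·C4]  r_C3² + 32r_C3 − 228 = 0  ⇒  r_C3 = 6 (r>0 drops 1)

6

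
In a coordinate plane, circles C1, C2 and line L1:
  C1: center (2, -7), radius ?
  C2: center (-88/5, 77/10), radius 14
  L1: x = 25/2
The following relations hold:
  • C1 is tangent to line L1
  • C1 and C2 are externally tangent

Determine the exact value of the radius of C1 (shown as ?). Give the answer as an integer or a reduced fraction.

1. [C1‖L1]  r_C1² − 441/4 = 0  ⇒  r_C1 = 21/2 (r>0 drops 1)
2. [ext C1·C2]  r_C1² + 28r_C1 − 1617/4 = 0  ⇒  r_C1 = 21/2 (r>0 drops 1)

21/2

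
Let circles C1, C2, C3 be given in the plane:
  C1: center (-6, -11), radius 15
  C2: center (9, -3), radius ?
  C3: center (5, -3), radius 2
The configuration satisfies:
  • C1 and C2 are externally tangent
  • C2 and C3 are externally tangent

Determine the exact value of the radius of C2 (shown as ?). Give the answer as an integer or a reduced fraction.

1. [ext C1·C2]  r_C2² + 30r_C2 − 64 = 0  ⇒  r_C2 = 2 (r>0 drops 1)
2. [ext C2·C3]  r_C2² + 4r_C2 − 12 = 0  ⇒  r_C2 = 2 (r>0 drops 1)

2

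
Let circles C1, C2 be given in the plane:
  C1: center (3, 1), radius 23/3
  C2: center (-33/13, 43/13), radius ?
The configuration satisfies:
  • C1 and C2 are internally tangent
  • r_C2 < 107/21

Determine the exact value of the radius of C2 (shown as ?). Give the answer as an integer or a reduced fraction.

5/3

1. [int C1,C2]  r_C2² − (46/3)r_C2 + 205/9 = 0  ⇒  r_C2 = 5/3 or 41/3
2. given r_C2 < 107/21: keep 5/3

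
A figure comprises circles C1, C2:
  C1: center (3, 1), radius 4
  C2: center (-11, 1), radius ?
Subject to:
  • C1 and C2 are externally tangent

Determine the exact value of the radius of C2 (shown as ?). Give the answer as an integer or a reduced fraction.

10

1. [ext C1·C2]  r_C2² + 8r_C2 − 180 = 0  ⇒  r_C2 = 10 (r>0 drops 1)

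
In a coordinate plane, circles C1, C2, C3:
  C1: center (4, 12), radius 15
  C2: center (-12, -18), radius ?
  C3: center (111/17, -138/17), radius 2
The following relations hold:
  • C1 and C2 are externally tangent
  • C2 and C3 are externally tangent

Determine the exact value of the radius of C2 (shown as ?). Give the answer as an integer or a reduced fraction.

1. [ext C1·C2]  r_C2² + 30r_C2 − 931 = 0  ⇒  r_C2 = 19 (r>0 drops 1)
2. [ext C2·C3]  r_C2² + 4r_C2 − 437 = 0  ⇒  r_C2 = 19 (r>0 drops 1)

19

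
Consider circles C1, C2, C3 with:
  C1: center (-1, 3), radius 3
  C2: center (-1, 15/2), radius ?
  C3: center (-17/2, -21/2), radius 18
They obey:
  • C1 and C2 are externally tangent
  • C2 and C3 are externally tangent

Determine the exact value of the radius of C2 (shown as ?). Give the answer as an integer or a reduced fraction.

3/2

1. [ext C1·C2]  r_C2² + 6r_C2 − 45/4 = 0  ⇒  r_C2 = 3/2 (r>0 drops 1)
2. [ext C2·C3]  r_C2² + 36r_C2 − 225/4 = 0  ⇒  r_C2 = 3/2 (r>0 drops 1)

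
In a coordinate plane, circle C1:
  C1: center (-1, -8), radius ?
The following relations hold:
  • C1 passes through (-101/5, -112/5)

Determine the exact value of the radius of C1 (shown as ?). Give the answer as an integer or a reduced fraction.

1. [C1∋P]  r_C1² − 576 = 0  ⇒  r_C1 = 24 (r>0 drops 1)

24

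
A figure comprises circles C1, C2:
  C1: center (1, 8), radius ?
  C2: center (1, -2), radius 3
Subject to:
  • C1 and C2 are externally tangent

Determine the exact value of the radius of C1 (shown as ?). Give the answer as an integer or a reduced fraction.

1. [ext C1·C2]  r_C1² + 6r_C1 − 91 = 0  ⇒  r_C1 = 7 (r>0 drops 1)

7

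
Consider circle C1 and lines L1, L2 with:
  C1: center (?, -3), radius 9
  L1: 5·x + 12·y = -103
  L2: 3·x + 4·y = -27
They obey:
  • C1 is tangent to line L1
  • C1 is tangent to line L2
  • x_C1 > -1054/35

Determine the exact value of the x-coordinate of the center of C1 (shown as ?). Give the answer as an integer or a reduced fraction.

1. [C1‖L1]  x_C1² + (134/5)x_C1 − 368 = 0  ⇒  x_C1 = -184/5 or 10
2. [C1‖L2]  x_C1² + 10x_C1 − 200 = 0  ⇒  x_C1 = -20 or 10

10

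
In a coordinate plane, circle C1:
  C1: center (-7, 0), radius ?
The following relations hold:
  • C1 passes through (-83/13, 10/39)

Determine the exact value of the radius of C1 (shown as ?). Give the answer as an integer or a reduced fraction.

1. [C1∋P]  r_C1² − 4/9 = 0  ⇒  r_C1 = 2/3 (r>0 drops 1)

2/3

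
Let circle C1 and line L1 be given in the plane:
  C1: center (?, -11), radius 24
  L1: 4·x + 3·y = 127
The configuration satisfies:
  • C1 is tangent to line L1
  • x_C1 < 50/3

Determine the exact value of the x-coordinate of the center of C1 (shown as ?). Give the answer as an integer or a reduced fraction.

10

1. [C1‖L1]  x_C1² − 80x_C1 + 700 = 0  ⇒  x_C1 = 10 or 70
2. given x_C1 < 50/3: keep 10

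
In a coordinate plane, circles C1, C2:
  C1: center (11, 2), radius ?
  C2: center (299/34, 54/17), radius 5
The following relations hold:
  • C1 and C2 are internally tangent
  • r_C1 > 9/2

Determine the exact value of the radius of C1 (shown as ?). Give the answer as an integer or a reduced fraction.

15/2

1. [int C1,C2]  r_C1² − 10r_C1 + 75/4 = 0  ⇒  r_C1 = 5/2 or 15/2
2. given r_C1 > 9/2: keep 15/2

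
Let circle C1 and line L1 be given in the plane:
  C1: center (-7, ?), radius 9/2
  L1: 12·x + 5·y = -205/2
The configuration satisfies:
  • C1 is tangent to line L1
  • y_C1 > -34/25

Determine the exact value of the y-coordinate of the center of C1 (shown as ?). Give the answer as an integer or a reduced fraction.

1. [C1‖L1]  y_C1² + (37/5)y_C1 − 616/5 = 0  ⇒  y_C1 = -77/5 or 8
2. given y_C1 > -34/25: keep 8

8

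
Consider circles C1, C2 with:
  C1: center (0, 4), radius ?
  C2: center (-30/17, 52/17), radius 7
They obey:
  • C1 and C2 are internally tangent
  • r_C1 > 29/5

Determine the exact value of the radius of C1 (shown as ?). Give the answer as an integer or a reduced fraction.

1. [int C1,C2]  r_C1² − 14r_C1 + 45 = 0  ⇒  r_C1 = 5 or 9
2. given r_C1 > 29/5: keep 9

9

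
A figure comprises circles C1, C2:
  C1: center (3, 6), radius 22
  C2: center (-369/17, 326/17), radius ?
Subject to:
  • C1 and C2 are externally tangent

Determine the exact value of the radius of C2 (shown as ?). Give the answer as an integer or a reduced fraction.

1. [ext C1·C2]  r_C2² + 44r_C2 − 300 = 0  ⇒  r_C2 = 6 (r>0 drops 1)

6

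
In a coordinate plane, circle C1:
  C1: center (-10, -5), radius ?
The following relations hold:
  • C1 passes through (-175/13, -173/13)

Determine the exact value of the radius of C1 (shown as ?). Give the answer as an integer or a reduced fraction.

9

1. [C1∋P]  r_C1² − 81 = 0  ⇒  r_C1 = 9 (r>0 drops 1)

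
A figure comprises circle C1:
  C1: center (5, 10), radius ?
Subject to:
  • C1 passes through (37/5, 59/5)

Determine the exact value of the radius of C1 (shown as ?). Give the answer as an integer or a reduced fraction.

3

1. [C1∋P]  r_C1² − 9 = 0  ⇒  r_C1 = 3 (r>0 drops 1)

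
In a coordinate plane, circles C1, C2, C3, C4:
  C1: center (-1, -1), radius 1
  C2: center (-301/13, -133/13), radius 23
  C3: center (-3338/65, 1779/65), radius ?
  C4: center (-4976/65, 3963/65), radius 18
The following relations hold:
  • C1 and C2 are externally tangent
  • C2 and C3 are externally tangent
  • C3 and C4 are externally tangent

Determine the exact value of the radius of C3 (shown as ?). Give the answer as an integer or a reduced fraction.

1. [ext C2·C3]  r_C3² + 46r_C3 − 1680 = 0  ⇒  r_C3 = 24 (r>0 drops 1)
2. [ext C3·C4]  r_C3² + 36r_C3 − 1440 = 0  ⇒  r_C3 = 24 (r>0 drops 1)

24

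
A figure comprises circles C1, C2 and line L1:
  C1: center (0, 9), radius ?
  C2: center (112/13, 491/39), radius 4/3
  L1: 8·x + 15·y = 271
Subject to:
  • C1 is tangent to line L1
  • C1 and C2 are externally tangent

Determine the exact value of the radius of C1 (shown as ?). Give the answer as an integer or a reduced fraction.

1. [C1‖L1]  r_C1² − 64 = 0  ⇒  r_C1 = 8 (r>0 drops 1)
2. [ext C1·C2]  r_C1² + (8/3)r_C1 − 256/3 = 0  ⇒  r_C1 = 8 (r>0 drops 1)

8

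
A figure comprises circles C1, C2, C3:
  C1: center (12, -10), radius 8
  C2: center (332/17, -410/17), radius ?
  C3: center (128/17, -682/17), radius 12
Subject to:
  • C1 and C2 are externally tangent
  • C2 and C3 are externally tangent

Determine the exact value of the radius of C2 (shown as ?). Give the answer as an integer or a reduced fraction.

8

1. [ext C1·C2]  r_C2² + 16r_C2 − 192 = 0  ⇒  r_C2 = 8 (r>0 drops 1)
2. [ext C2·C3]  r_C2² + 24r_C2 − 256 = 0  ⇒  r_C2 = 8 (r>0 drops 1)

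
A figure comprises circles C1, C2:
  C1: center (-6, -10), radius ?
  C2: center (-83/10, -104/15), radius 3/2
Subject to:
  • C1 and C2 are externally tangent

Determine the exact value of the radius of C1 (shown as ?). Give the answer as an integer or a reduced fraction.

7/3

1. [ext C1·C2]  r_C1² + 3r_C1 − 112/9 = 0  ⇒  r_C1 = 7/3 (r>0 drops 1)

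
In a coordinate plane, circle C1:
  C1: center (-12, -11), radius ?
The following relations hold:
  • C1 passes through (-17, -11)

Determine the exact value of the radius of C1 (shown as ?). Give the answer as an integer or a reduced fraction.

1. [C1∋P]  r_C1² − 25 = 0  ⇒  r_C1 = 5 (r>0 drops 1)

5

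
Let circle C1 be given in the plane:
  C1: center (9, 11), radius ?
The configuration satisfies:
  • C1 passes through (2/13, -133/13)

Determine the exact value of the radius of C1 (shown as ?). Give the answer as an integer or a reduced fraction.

23

1. [C1∋P]  r_C1² − 529 = 0  ⇒  r_C1 = 23 (r>0 drops 1)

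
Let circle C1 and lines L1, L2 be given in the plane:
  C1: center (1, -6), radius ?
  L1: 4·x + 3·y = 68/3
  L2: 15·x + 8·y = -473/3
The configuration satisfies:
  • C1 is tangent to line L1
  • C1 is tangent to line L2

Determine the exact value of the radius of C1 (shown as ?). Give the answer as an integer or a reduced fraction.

1. [C1‖L1]  r_C1² − 484/9 = 0  ⇒  r_C1 = 22/3 (r>0 drops 1)
2. [C1‖L2]  r_C1² − 484/9 = 0  ⇒  r_C1 = 22/3 (r>0 drops 1)

22/3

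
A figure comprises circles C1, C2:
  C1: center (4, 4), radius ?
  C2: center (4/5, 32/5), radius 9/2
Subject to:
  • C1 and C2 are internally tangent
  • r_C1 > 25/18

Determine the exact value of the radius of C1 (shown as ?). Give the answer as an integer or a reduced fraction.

17/2

1. [int C1,C2]  r_C1² − 9r_C1 + 17/4 = 0  ⇒  r_C1 = 1/2 or 17/2
2. given r_C1 > 25/18: keep 17/2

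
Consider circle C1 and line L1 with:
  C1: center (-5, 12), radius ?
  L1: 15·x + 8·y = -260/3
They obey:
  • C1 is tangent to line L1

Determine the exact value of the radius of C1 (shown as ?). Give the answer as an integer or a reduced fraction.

19/3

1. [C1‖L1]  r_C1² − 361/9 = 0  ⇒  r_C1 = 19/3 (r>0 drops 1)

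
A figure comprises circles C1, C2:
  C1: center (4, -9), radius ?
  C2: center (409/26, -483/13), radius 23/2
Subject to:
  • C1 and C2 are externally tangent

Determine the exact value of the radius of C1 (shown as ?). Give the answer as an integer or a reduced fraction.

19

1. [ext C1·C2]  r_C1² + 23r_C1 − 798 = 0  ⇒  r_C1 = 19 (r>0 drops 1)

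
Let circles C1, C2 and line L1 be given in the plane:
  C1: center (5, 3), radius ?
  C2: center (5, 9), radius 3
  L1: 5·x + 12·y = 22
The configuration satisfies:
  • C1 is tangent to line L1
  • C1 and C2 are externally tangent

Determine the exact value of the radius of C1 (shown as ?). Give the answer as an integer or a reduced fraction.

1. [C1‖L1]  r_C1² − 9 = 0  ⇒  r_C1 = 3 (r>0 drops 1)
2. [ext C1·C2]  r_C1² + 6r_C1 − 27 = 0  ⇒  r_C1 = 3 (r>0 drops 1)

3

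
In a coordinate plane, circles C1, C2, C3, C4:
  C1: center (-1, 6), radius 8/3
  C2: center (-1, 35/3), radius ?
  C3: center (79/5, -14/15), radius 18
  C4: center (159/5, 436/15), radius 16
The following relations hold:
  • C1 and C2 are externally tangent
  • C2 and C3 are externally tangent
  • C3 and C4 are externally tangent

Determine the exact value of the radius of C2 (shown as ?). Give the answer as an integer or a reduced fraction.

1. [ext C1·C2]  r_C2² + (16/3)r_C2 − 25 = 0  ⇒  r_C2 = 3 (r>0 drops 1)
2. [ext C2·C3]  r_C2² + 36r_C2 − 117 = 0  ⇒  r_C2 = 3 (r>0 drops 1)

3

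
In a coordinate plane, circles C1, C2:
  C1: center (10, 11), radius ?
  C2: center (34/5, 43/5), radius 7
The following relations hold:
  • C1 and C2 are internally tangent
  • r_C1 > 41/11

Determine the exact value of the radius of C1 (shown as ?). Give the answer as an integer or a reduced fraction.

1. [int C1,C2]  r_C1² − 14r_C1 + 33 = 0  ⇒  r_C1 = 3 or 11
2. given r_C1 > 41/11: keep 11

11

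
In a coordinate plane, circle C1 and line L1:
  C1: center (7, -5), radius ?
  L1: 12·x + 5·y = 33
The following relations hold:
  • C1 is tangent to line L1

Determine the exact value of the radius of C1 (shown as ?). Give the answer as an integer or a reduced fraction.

1. [C1‖L1]  r_C1² − 4 = 0  ⇒  r_C1 = 2 (r>0 drops 1)

2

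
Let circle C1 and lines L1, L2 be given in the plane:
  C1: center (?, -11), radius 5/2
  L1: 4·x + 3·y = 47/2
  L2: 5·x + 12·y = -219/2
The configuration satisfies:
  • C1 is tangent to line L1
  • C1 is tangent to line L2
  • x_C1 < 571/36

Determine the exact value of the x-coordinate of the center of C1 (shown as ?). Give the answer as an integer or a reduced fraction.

1. [C1‖L1]  x_C1² − (113/4)x_C1 + 759/4 = 0  ⇒  x_C1 = 11 or 69/4
2. [C1‖L2]  x_C1² − 9x_C1 − 22 = 0  ⇒  x_C1 = -2 or 11

11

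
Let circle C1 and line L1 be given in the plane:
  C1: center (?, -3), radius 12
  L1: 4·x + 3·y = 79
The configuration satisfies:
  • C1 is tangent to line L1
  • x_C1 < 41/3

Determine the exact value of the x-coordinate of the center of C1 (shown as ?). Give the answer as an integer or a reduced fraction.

1. [C1‖L1]  x_C1² − 44x_C1 + 259 = 0  ⇒  x_C1 = 7 or 37
2. given x_C1 < 41/3: keep 7

7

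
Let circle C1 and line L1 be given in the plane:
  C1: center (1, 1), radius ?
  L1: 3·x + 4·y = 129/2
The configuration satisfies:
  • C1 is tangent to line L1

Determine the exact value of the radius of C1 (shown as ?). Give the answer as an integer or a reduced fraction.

1. [C1‖L1]  r_C1² − 529/4 = 0  ⇒  r_C1 = 23/2 (r>0 drops 1)

23/2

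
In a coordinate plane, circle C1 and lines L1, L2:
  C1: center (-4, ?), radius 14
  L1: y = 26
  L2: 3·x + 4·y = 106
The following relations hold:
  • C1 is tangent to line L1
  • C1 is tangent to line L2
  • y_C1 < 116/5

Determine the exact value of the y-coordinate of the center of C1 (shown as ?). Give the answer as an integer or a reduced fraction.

1. [C1‖L1]  y_C1² − 52y_C1 + 480 = 0  ⇒  y_C1 = 12 or 40
2. [C1‖L2]  y_C1² − 59y_C1 + 564 = 0  ⇒  y_C1 = 12 or 47

12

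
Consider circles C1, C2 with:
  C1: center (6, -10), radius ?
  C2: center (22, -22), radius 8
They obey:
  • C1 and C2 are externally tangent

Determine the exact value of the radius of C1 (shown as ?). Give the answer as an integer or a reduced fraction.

1. [ext C1·C2]  r_C1² + 16r_C1 − 336 = 0  ⇒  r_C1 = 12 (r>0 drops 1)

12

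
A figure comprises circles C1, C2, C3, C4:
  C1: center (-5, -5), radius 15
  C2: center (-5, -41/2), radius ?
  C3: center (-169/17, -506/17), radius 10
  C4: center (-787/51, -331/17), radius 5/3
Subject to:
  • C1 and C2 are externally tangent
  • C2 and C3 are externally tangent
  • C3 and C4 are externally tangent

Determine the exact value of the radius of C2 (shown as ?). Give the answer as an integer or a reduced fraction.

1. [ext C1·C2]  r_C2² + 30r_C2 − 61/4 = 0  ⇒  r_C2 = 1/2 (r>0 drops 1)
2. [ext C2·C3]  r_C2² + 20r_C2 − 41/4 = 0  ⇒  r_C2 = 1/2 (r>0 drops 1)

1/2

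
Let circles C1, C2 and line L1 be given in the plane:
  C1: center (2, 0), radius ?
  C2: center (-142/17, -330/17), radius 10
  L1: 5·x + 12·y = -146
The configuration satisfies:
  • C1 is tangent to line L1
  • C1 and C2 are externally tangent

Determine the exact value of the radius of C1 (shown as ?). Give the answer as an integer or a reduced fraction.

12

1. [C1‖L1]  r_C1² − 144 = 0  ⇒  r_C1 = 12 (r>0 drops 1)
2. [ext C1·C2]  r_C1² + 20r_C1 − 384 = 0  ⇒  r_C1 = 12 (r>0 drops 1)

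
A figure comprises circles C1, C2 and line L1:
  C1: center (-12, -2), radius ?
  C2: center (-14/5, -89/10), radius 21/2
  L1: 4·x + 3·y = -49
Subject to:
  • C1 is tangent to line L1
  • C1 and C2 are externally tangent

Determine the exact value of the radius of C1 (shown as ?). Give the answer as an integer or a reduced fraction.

1. [C1‖L1]  r_C1² − 1 = 0  ⇒  r_C1 = 1 (r>0 drops 1)
2. [ext C1·C2]  r_C1² + 21r_C1 − 22 = 0  ⇒  r_C1 = 1 (r>0 drops 1)

1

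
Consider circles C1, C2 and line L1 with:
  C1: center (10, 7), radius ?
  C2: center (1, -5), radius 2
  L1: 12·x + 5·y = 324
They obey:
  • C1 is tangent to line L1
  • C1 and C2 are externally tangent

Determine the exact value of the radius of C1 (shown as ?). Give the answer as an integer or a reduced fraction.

1. [C1‖L1]  r_C1² − 169 = 0  ⇒  r_C1 = 13 (r>0 drops 1)
2. [ext C1·C2]  r_C1² + 4r_C1 − 221 = 0  ⇒  r_C1 = 13 (r>0 drops 1)

13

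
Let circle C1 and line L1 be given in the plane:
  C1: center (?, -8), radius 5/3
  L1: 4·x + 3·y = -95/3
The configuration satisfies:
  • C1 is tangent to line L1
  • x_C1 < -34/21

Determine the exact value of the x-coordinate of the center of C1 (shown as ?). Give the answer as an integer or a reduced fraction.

-4

1. [C1‖L1]  x_C1² + (23/6)x_C1 − 2/3 = 0  ⇒  x_C1 = -4 or 1/6
2. given x_C1 < -34/21: keep -4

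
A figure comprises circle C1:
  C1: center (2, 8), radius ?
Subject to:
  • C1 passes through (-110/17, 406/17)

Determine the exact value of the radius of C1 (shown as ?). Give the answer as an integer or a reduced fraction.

18

1. [C1∋P]  r_C1² − 324 = 0  ⇒  r_C1 = 18 (r>0 drops 1)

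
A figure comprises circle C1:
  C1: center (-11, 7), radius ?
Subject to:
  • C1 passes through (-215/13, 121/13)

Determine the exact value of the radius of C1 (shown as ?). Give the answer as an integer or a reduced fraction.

1. [C1∋P]  r_C1² − 36 = 0  ⇒  r_C1 = 6 (r>0 drops 1)

6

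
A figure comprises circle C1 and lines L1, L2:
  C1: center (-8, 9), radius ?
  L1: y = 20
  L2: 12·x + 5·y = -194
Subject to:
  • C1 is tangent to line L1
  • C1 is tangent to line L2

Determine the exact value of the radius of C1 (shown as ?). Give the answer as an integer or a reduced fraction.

11

1. [C1‖L1]  r_C1² − 121 = 0  ⇒  r_C1 = 11 (r>0 drops 1)
2. [C1‖L2]  r_C1² − 121 = 0  ⇒  r_C1 = 11 (r>0 drops 1)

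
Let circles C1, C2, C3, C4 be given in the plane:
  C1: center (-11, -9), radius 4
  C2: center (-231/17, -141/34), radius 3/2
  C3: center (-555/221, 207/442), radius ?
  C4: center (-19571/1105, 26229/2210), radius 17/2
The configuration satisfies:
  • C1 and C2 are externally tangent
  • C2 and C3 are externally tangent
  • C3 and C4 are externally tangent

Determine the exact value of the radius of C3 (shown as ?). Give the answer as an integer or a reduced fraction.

1. [ext C2·C3]  r_C3² + 3r_C3 − 567/4 = 0  ⇒  r_C3 = 21/2 (r>0 drops 1)
2. [ext C3·C4]  r_C3² + 17r_C3 − 1155/4 = 0  ⇒  r_C3 = 21/2 (r>0 drops 1)

21/2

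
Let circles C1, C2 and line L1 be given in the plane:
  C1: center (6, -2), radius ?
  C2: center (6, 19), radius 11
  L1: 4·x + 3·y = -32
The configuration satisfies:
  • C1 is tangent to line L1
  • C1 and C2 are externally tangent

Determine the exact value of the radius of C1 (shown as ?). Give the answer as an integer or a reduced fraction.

1. [C1‖L1]  r_C1² − 100 = 0  ⇒  r_C1 = 10 (r>0 drops 1)
2. [ext C1·C2]  r_C1² + 22r_C1 − 320 = 0  ⇒  r_C1 = 10 (r>0 drops 1)

10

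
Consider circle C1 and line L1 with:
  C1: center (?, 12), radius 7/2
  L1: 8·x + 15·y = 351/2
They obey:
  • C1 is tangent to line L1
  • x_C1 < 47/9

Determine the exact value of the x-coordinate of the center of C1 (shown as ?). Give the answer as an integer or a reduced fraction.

1. [C1‖L1]  x_C1² + (9/8)x_C1 − 55 = 0  ⇒  x_C1 = -8 or 55/8
2. given x_C1 < 47/9: keep -8

-8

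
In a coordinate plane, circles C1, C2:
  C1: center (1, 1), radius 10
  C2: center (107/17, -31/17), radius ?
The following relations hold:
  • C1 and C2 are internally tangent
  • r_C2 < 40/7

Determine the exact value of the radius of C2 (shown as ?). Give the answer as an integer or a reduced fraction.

4

1. [int C1,C2]  r_C2² − 20r_C2 + 64 = 0  ⇒  r_C2 = 4 or 16
2. given r_C2 < 40/7: keep 4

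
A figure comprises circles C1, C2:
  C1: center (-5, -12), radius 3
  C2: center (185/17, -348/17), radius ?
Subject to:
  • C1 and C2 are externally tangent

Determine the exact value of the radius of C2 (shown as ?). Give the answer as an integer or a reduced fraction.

1. [ext C1·C2]  r_C2² + 6r_C2 − 315 = 0  ⇒  r_C2 = 15 (r>0 drops 1)

15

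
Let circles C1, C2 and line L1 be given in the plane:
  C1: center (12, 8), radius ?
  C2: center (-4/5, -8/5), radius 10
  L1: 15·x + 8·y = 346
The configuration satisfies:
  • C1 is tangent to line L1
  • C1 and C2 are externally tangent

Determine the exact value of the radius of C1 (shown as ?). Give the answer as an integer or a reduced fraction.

6

1. [C1‖L1]  r_C1² − 36 = 0  ⇒  r_C1 = 6 (r>0 drops 1)
2. [ext C1·C2]  r_C1² + 20r_C1 − 156 = 0  ⇒  r_C1 = 6 (r>0 drops 1)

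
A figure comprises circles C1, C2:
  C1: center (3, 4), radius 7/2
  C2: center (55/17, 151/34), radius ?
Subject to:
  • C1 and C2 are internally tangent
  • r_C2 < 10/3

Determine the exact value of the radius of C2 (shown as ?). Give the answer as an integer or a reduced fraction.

1. [int C1,C2]  r_C2² − 7r_C2 + 12 = 0  ⇒  r_C2 = 3 or 4
2. given r_C2 < 10/3: keep 3

3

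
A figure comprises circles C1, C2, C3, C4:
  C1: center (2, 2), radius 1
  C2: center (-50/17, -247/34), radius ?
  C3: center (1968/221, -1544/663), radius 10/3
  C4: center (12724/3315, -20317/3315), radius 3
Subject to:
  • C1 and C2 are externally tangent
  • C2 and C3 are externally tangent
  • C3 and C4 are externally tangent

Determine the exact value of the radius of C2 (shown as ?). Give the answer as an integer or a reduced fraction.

19/2

1. [ext C1·C2]  r_C2² + 2r_C2 − 437/4 = 0  ⇒  r_C2 = 19/2 (r>0 drops 1)
2. [ext C2·C3]  r_C2² + (20/3)r_C2 − 1843/12 = 0  ⇒  r_C2 = 19/2 (r>0 drops 1)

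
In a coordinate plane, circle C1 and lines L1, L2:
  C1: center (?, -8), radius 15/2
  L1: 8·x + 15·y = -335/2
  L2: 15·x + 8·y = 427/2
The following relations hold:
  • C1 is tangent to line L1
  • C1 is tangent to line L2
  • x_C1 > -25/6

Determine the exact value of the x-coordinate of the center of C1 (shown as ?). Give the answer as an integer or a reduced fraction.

1. [C1‖L1]  x_C1² + (95/8)x_C1 − 875/4 = 0  ⇒  x_C1 = -175/8 or 10
2. [C1‖L2]  x_C1² − 37x_C1 + 270 = 0  ⇒  x_C1 = 10 or 27

10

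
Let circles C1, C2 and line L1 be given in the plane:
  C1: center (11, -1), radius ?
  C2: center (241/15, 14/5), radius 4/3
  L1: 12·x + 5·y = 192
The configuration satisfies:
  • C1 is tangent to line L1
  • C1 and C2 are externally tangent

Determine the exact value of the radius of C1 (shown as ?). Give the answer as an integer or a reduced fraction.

1. [C1‖L1]  r_C1² − 25 = 0  ⇒  r_C1 = 5 (r>0 drops 1)
2. [ext C1·C2]  r_C1² + (8/3)r_C1 − 115/3 = 0  ⇒  r_C1 = 5 (r>0 drops 1)

5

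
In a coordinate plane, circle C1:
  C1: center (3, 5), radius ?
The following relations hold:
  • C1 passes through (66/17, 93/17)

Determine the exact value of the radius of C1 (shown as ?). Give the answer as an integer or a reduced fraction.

1. [C1∋P]  r_C1² − 1 = 0  ⇒  r_C1 = 1 (r>0 drops 1)

1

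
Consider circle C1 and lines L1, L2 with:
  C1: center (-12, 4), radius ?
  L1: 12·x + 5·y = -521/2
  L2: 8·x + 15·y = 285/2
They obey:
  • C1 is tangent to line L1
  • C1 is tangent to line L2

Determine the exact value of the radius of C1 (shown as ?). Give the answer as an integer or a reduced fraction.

21/2

1. [C1‖L1]  r_C1² − 441/4 = 0  ⇒  r_C1 = 21/2 (r>0 drops 1)
2. [C1‖L2]  r_C1² − 441/4 = 0  ⇒  r_C1 = 21/2 (r>0 drops 1)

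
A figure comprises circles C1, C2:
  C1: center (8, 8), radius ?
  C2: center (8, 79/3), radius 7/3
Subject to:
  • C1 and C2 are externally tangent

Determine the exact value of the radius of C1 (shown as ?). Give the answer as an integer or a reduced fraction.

1. [ext C1·C2]  r_C1² + (14/3)r_C1 − 992/3 = 0  ⇒  r_C1 = 16 (r>0 drops 1)

16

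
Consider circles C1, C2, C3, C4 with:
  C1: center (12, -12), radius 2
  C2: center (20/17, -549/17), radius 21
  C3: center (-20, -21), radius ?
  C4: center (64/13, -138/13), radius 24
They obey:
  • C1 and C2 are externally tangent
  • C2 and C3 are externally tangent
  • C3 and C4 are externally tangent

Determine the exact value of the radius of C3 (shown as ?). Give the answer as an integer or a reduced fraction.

1. [ext C2·C3]  r_C3² + 42r_C3 − 135 = 0  ⇒  r_C3 = 3 (r>0 drops 1)
2. [ext C3·C4]  r_C3² + 48r_C3 − 153 = 0  ⇒  r_C3 = 3 (r>0 drops 1)

3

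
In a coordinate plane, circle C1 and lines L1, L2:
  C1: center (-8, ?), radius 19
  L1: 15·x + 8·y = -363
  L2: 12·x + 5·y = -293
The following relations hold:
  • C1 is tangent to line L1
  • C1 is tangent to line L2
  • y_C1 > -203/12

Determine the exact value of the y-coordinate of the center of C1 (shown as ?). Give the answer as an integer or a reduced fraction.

1. [C1‖L1]  y_C1² + (243/4)y_C1 − 1415/2 = 0  ⇒  y_C1 = -283/4 or 10
2. [C1‖L2]  y_C1² + (394/5)y_C1 − 888 = 0  ⇒  y_C1 = -444/5 or 10

10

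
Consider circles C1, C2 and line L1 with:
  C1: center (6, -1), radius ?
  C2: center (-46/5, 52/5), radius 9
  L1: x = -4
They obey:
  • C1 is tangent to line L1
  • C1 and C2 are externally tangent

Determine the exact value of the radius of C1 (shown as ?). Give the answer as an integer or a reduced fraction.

1. [C1‖L1]  r_C1² − 100 = 0  ⇒  r_C1 = 10 (r>0 drops 1)
2. [ext C1·C2]  r_C1² + 18r_C1 − 280 = 0  ⇒  r_C1 = 10 (r>0 drops 1)

10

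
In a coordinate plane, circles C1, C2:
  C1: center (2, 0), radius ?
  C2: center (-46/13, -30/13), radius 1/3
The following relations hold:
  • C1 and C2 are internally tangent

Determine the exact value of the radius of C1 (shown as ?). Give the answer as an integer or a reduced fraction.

1. [int C1,C2]  r_C1² − (2/3)r_C1 − 323/9 = 0  ⇒  r_C1 = 19/3 (r>0 drops 1)

19/3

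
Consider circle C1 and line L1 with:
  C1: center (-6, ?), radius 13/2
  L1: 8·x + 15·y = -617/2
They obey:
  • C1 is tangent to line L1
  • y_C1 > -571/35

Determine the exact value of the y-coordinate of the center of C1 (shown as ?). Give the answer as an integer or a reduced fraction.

-10

1. [C1‖L1]  y_C1² + (521/15)y_C1 + 742/3 = 0  ⇒  y_C1 = -371/15 or -10
2. given y_C1 > -571/35: keep -10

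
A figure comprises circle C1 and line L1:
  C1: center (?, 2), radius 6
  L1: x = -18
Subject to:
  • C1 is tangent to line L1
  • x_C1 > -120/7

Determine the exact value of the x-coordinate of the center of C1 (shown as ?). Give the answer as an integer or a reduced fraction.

-12

1. [C1‖L1]  x_C1² + 36x_C1 + 288 = 0  ⇒  x_C1 = -24 or -12
2. given x_C1 > -120/7: keep -12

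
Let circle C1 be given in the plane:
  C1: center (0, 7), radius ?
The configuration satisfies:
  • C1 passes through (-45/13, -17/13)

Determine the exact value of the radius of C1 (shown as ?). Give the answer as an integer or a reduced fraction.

1. [C1∋P]  r_C1² − 81 = 0  ⇒  r_C1 = 9 (r>0 drops 1)

9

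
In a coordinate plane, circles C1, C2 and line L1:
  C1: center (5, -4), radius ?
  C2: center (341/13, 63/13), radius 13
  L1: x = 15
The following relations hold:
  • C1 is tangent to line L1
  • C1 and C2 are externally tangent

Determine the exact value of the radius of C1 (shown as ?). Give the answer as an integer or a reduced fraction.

10

1. [C1‖L1]  r_C1² − 100 = 0  ⇒  r_C1 = 10 (r>0 drops 1)
2. [ext C1·C2]  r_C1² + 26r_C1 − 360 = 0  ⇒  r_C1 = 10 (r>0 drops 1)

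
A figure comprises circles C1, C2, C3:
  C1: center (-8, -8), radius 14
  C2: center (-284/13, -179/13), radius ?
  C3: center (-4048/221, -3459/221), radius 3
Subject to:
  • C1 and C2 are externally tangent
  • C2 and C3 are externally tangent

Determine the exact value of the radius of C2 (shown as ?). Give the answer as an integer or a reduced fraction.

1. [ext C1·C2]  r_C2² + 28r_C2 − 29 = 0  ⇒  r_C2 = 1 (r>0 drops 1)
2. [ext C2·C3]  r_C2² + 6r_C2 − 7 = 0  ⇒  r_C2 = 1 (r>0 drops 1)

1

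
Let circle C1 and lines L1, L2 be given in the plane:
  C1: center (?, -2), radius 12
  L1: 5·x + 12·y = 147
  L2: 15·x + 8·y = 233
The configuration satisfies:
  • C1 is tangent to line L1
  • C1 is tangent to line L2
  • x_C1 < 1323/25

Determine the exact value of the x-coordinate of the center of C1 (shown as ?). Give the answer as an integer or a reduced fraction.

1. [C1‖L1]  x_C1² − (342/5)x_C1 + 981/5 = 0  ⇒  x_C1 = 3 or 327/5
2. [C1‖L2]  x_C1² − (166/5)x_C1 + 453/5 = 0  ⇒  x_C1 = 3 or 151/5

3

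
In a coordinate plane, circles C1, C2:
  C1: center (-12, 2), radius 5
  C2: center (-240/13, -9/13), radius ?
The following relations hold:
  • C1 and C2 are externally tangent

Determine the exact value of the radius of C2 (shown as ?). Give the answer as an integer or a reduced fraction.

2

1. [ext C1·C2]  r_C2² + 10r_C2 − 24 = 0  ⇒  r_C2 = 2 (r>0 drops 1)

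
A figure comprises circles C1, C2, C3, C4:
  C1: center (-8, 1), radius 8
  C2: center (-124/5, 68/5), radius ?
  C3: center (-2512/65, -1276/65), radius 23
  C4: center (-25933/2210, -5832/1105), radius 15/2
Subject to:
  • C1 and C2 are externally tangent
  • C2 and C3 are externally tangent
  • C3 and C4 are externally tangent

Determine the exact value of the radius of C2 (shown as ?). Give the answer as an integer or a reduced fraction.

1. [ext C1·C2]  r_C2² + 16r_C2 − 377 = 0  ⇒  r_C2 = 13 (r>0 drops 1)
2. [ext C2·C3]  r_C2² + 46r_C2 − 767 = 0  ⇒  r_C2 = 13 (r>0 drops 1)

13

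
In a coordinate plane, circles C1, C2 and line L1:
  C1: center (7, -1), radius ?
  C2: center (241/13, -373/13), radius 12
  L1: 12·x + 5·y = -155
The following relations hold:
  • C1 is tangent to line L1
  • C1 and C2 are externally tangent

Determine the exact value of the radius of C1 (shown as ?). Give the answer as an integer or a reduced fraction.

18

1. [C1‖L1]  r_C1² − 324 = 0  ⇒  r_C1 = 18 (r>0 drops 1)
2. [ext C1·C2]  r_C1² + 24r_C1 − 756 = 0  ⇒  r_C1 = 18 (r>0 drops 1)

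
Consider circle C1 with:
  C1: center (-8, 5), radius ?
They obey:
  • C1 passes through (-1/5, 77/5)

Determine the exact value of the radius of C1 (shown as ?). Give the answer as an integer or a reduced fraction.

1. [C1∋P]  r_C1² − 169 = 0  ⇒  r_C1 = 13 (r>0 drops 1)

13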